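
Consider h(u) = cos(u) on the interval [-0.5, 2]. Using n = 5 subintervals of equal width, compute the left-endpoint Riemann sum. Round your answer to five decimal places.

1.68310

Δu = (2 − (-0.5))/5 = 0.5.
Left endpoints: -0.5, 0, 0.5, 1, 1.5.
h(-0.5) ≈ 0.87758, h(0) ≈ 1.00000, h(0.5) ≈ 0.87758, h(1) ≈ 0.54030, h(1.5) ≈ 0.07074.
Sum = Δu · [h(-0.5) + h(0) + h(0.5) + h(1) + h(1.5)].
Sum ≈ 1.68310.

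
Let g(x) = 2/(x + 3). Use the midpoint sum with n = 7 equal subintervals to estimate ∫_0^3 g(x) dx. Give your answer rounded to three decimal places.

Δx = (3 − 0)/7 = 3/7.
Midpoints: 3/14, 9/14, 15/14, 1.5, 27/14, 33/14, 39/14.
g(3/14) = 28/45, g(9/14) = 28/51, g(15/14) = 28/57, g(1.5) = 4/9, g(27/14) = 28/69, g(33/14) = 28/75, g(39/14) = 28/81.
Sum = Δx · [g(3/14) + g(9/14) + g(15/14) + ...].
Sum ≈ 1.385.

1.385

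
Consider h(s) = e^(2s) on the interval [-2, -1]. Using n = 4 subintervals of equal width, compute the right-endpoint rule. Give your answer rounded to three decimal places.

0.074

Δs = (-1 − (-2))/4 = 0.25.
Right endpoints: -1.75, -1.5, -1.25, -1.
h(-1.75) ≈ 0.030, h(-1.5) ≈ 0.050, h(-1.25) ≈ 0.082, h(-1) ≈ 0.135.
Sum = Δs · [h(-1.75) + h(-1.5) + h(-1.25) + h(-1)].
Sum ≈ 0.074.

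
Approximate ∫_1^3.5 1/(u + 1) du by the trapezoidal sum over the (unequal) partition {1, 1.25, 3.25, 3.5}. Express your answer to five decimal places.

0.85498

Subinterval widths: 0.25, 2, 0.25.
f(1) = 0.5, f(1.25) = 4/9, f(3.25) = 4/17, f(3.5) = 2/9.
On each subinterval the trapezoid contributes (Δu_i/2)·[f(u_{i-1}) + f(u_i)].
Sum ≈ 0.85498.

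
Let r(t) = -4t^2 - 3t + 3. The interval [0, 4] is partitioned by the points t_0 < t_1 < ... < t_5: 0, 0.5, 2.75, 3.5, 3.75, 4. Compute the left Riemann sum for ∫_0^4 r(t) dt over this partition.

Subinterval widths: 0.5, 2.25, 0.75, 0.25, 0.25.
Left endpoints: 0, 0.5, 2.75, 3.5, 3.75.
r(0) = 3, r(0.5) = 0.5, r(2.75) = -35.5, r(3.5) = -56.5, r(3.75) = -64.5.
Sum = Σ Δt_i · r(t_i).
Sum = -54.25.

-54.25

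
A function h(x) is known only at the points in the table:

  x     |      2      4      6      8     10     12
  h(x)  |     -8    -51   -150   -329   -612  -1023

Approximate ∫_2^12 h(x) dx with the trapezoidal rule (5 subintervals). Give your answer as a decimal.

Δx = 2.
T_5 = (2/2)·[(-8) + 2·(-51) + 2·(-150) + 2·(-329) + 2·(-612) + (-1023)] = -3315.

-3315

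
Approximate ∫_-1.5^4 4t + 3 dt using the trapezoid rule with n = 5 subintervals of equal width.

44

Δt = (4 − (-1.5))/5 = 1.1.
f(-1.5) = -3, f(-0.4) = 1.4, f(0.7) = 5.8, f(1.8) = 10.2, f(2.9) = 14.6, f(4) = 19.
T_5 = (Δt/2)·[f(t_0) + 2f(t_1) + ... + 2f(t_{4}) + f(t_5)].
Sum = 44.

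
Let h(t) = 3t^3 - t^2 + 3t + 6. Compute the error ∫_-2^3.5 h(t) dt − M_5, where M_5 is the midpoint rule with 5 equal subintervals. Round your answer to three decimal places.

Exact integral: ∫_-2^3.5 h(t) dt ≈ 128.96354.
M_5 = 125.7746875.
Error ≈ 128.96354 − 125.7746875 ≈ 3.189.

3.189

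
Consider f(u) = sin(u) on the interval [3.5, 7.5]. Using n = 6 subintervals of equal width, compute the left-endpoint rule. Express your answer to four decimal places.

-1.6648

Δu = (7.5 − 3.5)/6 = 2/3.
Left endpoints: 3.5, 25/6, 29/6, 5.5, 37/6, 41/6.
f(3.5) ≈ -0.3508, f(25/6) ≈ -0.8548, f(29/6) ≈ -0.9927, f(5.5) ≈ -0.7055, f(37/6) ≈ -0.1163, f(41/6) ≈ 0.5228.
Sum = Δu · [f(3.5) + f(25/6) + f(29/6) + ...].
Sum ≈ -1.6648.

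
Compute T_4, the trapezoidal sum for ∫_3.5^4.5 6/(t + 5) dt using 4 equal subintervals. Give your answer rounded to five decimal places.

0.66744

Δt = (4.5 − 3.5)/4 = 0.25.
f(3.5) = 12/17, f(3.75) = 24/35, f(4) = 2/3, f(4.25) = 24/37, f(4.5) = 12/19.
T_4 = (Δt/2)·[f(t_0) + 2f(t_1) + 2f(t_2) + 2f(t_3) + f(t_4)].
Sum ≈ 0.66744.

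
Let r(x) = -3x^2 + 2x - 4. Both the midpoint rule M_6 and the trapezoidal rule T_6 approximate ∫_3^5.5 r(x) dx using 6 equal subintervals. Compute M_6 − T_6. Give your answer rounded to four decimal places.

M_6 ≈ -128.016493.
T_6 ≈ -128.342014.
M_6 − T_6 ≈ 0.3255.

0.3255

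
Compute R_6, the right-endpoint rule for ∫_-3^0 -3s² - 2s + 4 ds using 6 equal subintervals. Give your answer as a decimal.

Δs = (0 − (-3))/6 = 0.5.
Right endpoints: -2.5, -2, -1.5, -1, -0.5, 0.
f(-2.5) = -9.75, f(-2) = -4, f(-1.5) = 0.25, f(-1) = 3, f(-0.5) = 4.25, f(0) = 4.
Sum = Δs · [f(-2.5) + f(-2) + f(-1.5) + ...].
Sum = -1.125.

-1.125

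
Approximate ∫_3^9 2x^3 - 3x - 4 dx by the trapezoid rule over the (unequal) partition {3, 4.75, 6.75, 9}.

Subinterval widths: 1.75, 2, 2.25.
f(3) = 41, f(4.75) = 196.09375, f(6.75) = 590.84375, f(9) = 1427.
On each subinterval the trapezoid contributes (Δx_i/2)·[f(x_{i-1}) + f(x_i)].
Sum = 3264.46875.

3264.46875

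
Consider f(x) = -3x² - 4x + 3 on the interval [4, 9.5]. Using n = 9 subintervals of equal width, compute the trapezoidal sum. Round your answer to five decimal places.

Δx = (9.5 − 4)/9 = 11/18.
f(4) = -61, f(83/18) = -8557/108, f(47/9) = -2692/27, f(35/6) = -1469/12, f(58/9) = -3979/27, f(127/18) = -18853/108, f(23/3) = -204, f(149/18) = -25453/108, f(80/9) = -7279/27, f(9.5) = -305.75.
T_9 = (Δx/2)·[f(x_0) + 2f(x_1) + ... + 2f(x_{8}) + f(x_9)].
Sum ≈ -926.40201.

-926.40201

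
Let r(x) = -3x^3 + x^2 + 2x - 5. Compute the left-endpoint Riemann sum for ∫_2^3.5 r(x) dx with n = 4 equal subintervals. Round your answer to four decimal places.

-71.4990

Δx = (3.5 − 2)/4 = 0.375.
Left endpoints: 2, 2.375, 2.75, 3.125.
r(2) = -21, r(2.375) = -17817/512, r(2.75) = -54.328125, r(3.125) = -41235/512.
Sum = Δx · [r(2) + r(2.375) + r(2.75) + r(3.125)].
Sum ≈ -71.4990.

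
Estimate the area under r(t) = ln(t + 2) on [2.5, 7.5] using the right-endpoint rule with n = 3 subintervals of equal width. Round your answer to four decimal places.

Δt = (7.5 − 2.5)/3 = 5/3.
Right endpoints: 25/6, 35/6, 7.5.
r(25/6) ≈ 1.8192, r(35/6) ≈ 2.0584, r(7.5) ≈ 2.2513.
Sum = Δt · [r(25/6) + r(35/6) + r(7.5)].
Sum ≈ 10.2147.

10.2147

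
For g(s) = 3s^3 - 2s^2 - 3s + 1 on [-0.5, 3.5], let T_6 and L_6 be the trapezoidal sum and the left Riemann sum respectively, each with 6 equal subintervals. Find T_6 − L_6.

31

T_6 ≈ 73.240741.
L_6 ≈ 42.240741.
T_6 − L_6 = 31.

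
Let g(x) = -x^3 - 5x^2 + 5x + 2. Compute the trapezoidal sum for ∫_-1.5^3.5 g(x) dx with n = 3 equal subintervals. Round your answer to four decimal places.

-96.8519

Δx = (3.5 − (-1.5))/3 = 5/3.
g(-1.5) = -13.375, g(1/6) = 581/216, g(11/6) = -2549/216, g(3.5) = -84.625.
T_3 = (Δx/2)·[g(x_0) + 2g(x_1) + 2g(x_2) + g(x_3)].
Sum ≈ -96.8519.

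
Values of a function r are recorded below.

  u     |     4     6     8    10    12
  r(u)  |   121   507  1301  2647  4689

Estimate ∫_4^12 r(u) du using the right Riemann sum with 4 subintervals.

18288

Δu = 2.
Sum = 2·[507 + 1301 + 2647 + 4689] = 18288.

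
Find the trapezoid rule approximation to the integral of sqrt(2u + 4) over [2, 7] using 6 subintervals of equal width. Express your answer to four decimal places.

Δu = (7 − 2)/6 = 5/6.
f(2) ≈ 2.8284, f(17/6) ≈ 3.1091, f(11/3) ≈ 3.3665, f(4.5) ≈ 3.6056, f(16/3) ≈ 3.8297, f(37/6) ≈ 4.0415, f(7) ≈ 4.2426.
T_6 = (Δu/2)·[f(u_0) + 2f(u_1) + ... + 2f(u_{5}) + f(u_6)].
Sum ≈ 17.9066.

17.9066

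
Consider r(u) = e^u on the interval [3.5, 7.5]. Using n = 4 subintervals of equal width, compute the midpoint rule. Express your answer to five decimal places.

Δu = (7.5 − 3.5)/4 = 1.
Midpoints: 4, 5, 6, 7.
r(4) ≈ 54.59815, r(5) ≈ 148.41316, r(6) ≈ 403.42879, r(7) ≈ 1096.63316.
Sum = Δu · [r(4) + r(5) + r(6) + r(7)].
Sum ≈ 1703.07326.

1703.07326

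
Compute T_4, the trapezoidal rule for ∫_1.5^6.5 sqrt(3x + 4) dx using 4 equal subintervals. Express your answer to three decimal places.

19.782

Δx = (6.5 − 1.5)/4 = 1.25.
f(1.5) ≈ 2.915, f(2.75) ≈ 3.500, f(4) ≈ 4.000, f(5.25) ≈ 4.444, f(6.5) ≈ 4.848.
T_4 = (Δx/2)·[f(x_0) + 2f(x_1) + 2f(x_2) + 2f(x_3) + f(x_4)].
Sum ≈ 19.782.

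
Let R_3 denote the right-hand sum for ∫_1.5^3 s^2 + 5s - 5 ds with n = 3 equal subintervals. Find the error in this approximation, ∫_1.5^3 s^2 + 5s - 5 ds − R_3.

Exact integral: ∫_1.5^3 f(s) ds = 17.25.
R_3 = 20.875.
Error = 17.25 − 20.875 = -3.625.

-3.625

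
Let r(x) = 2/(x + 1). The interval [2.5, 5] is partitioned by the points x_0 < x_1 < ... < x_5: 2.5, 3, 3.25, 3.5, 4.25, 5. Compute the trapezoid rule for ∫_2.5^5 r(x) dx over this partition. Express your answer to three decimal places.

Subinterval widths: 0.5, 0.25, 0.25, 0.75, 0.75.
r(2.5) = 4/7, r(3) = 0.5, r(3.25) = 8/17, r(3.5) = 4/9, r(4.25) = 8/21, r(5) = 1/3.
On each subinterval the trapezoid contributes (Δx_i/2)·[r(x_{i-1}) + r(x_i)].
Sum ≈ 1.081.

1.081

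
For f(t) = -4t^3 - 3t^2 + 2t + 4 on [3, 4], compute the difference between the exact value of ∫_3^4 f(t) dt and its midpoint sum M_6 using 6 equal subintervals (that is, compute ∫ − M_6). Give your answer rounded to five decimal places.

Exact integral: ∫_3^4 f(t) dt = -201.
M_6 ≈ -200.8958333.
Error ≈ -201 − (-200.8958333) ≈ -0.10417.

-0.10417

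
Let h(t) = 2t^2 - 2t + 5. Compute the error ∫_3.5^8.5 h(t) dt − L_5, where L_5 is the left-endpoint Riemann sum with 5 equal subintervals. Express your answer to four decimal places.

Exact integral: ∫_3.5^8.5 h(t) dt ≈ 345.833333.
L_5 = 292.5.
Error ≈ 345.833333 − 292.5 ≈ 53.3333.

53.3333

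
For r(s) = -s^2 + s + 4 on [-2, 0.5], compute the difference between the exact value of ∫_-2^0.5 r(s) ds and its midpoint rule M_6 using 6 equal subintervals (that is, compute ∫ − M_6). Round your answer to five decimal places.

-0.03617

Exact integral: ∫_-2^0.5 r(s) ds ≈ 5.4166667.
M_6 ≈ 5.4528356.
Error ≈ 5.4166667 − 5.4528356 ≈ -0.03617.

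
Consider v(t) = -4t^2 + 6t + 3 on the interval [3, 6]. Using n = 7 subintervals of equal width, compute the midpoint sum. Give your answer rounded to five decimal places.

-161.81633

Δt = (6 − 3)/7 = 3/7.
Midpoints: 45/14, 51/14, 57/14, 4.5, 69/14, 75/14, 81/14.
v(45/14) = -933/49, v(51/14) = -1383/49, v(57/14) = -1905/49, v(4.5) = -51, v(69/14) = -3165/49, v(75/14) = -3903/49, v(81/14) = -4713/49.
Sum = Δt · [v(45/14) + v(51/14) + v(57/14) + ...].
Sum ≈ -161.81633.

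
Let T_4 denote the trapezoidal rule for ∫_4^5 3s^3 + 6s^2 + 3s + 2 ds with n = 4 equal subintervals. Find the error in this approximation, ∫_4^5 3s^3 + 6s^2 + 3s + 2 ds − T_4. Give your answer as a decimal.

Exact integral: ∫_4^5 f(s) ds = 414.25.
T_4 = 414.734375.
Error = 414.25 − 414.734375 = -0.484375.

-0.484375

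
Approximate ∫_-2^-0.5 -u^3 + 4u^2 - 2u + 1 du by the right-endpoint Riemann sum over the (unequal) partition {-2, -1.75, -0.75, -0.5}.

Subinterval widths: 0.25, 1, 0.25.
Right endpoints: -1.75, -0.75, -0.5.
f(-1.75) = 22.109375, f(-0.75) = 5.171875, f(-0.5) = 3.125.
Sum = Σ Δu_i · f(u_i).
Sum = 11.48046875.

11.48046875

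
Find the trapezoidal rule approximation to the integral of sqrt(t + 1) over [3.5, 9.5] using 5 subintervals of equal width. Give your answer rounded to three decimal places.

Δt = (9.5 − 3.5)/5 = 1.2.
f(3.5) ≈ 2.121, f(4.7) ≈ 2.387, f(5.9) ≈ 2.627, f(7.1) ≈ 2.846, f(8.3) ≈ 3.050, f(9.5) ≈ 3.240.
T_5 = (Δt/2)·[f(t_0) + 2f(t_1) + ... + 2f(t_{4}) + f(t_5)].
Sum ≈ 16.309.

16.309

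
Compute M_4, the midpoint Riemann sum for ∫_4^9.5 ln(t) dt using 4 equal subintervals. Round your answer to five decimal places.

10.35338

Δt = (9.5 − 4)/4 = 1.375.
Midpoints: 4.6875, 6.0625, 7.4375, 8.8125.
f(4.6875) ≈ 1.54490, f(6.0625) ≈ 1.80212, f(7.4375) ≈ 2.00653, f(8.8125) ≈ 2.17617.
Sum = Δt · [f(4.6875) + f(6.0625) + f(7.4375) + f(8.8125)].
Sum ≈ 10.35338.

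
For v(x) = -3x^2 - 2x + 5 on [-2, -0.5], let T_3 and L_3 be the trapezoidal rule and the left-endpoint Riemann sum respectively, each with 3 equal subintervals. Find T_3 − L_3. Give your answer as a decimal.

2.0625

T_3 = 3.1875.
L_3 = 1.125.
T_3 − L_3 = 2.0625.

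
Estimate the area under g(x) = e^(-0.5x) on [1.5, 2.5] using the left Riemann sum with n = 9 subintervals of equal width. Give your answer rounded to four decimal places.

0.3821

Δx = (2.5 − 1.5)/9 = 1/9.
Left endpoints: 1.5, 29/18, 31/18, 11/6, 35/18, 37/18, 13/6, 41/18, 43/18.
g(1.5) ≈ 0.4724, g(29/18) ≈ 0.4468, g(31/18) ≈ 0.4227, g(11/6) ≈ 0.3998, g(35/18) ≈ 0.3782, g(37/18) ≈ 0.3578, g(13/6) ≈ 0.3385, g(41/18) ≈ 0.3202, g(43/18) ≈ 0.3029.
Sum = Δx · [g(1.5) + g(29/18) + g(31/18) + ...].
Sum ≈ 0.3821.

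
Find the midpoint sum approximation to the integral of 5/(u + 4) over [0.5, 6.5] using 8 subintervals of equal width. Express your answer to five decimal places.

Δu = (6.5 − 0.5)/8 = 0.75.
Midpoints: 0.875, 1.625, 2.375, 3.125, 3.875, 4.625, 5.375, 6.125.
f(0.875) = 40/39, f(1.625) = 8/9, f(2.375) = 40/51, f(3.125) = 40/57, f(3.875) = 40/63, f(4.625) = 40/69, f(5.375) = 8/15, f(6.125) = 40/81.
Sum = Δu · [f(0.875) + f(1.625) + f(2.375) + ...].
Sum ≈ 4.23179.

4.23179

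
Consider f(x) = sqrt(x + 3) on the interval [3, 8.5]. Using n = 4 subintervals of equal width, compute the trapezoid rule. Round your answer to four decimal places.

16.1921

Δx = (8.5 − 3)/4 = 1.375.
f(3) ≈ 2.4495, f(4.375) ≈ 2.7157, f(5.75) ≈ 2.9580, f(7.125) ≈ 3.1820, f(8.5) ≈ 3.3912.
T_4 = (Δx/2)·[f(x_0) + 2f(x_1) + 2f(x_2) + 2f(x_3) + f(x_4)].
Sum ≈ 16.1921.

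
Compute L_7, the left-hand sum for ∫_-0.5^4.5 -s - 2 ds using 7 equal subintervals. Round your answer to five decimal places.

-18.21429

Δs = (4.5 − (-0.5))/7 = 5/7.
Left endpoints: -0.5, 3/14, 13/14, 23/14, 33/14, 43/14, 53/14.
f(-0.5) = -1.5, f(3/14) = -31/14, f(13/14) = -41/14, f(23/14) = -51/14, f(33/14) = -61/14, f(43/14) = -71/14, f(53/14) = -81/14.
Sum = Δs · [f(-0.5) + f(3/14) + f(13/14) + ...].
Sum ≈ -18.21429.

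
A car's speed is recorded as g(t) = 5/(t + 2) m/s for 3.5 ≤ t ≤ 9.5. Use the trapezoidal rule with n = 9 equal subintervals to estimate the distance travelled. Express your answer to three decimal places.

Δt = (9.5 − 3.5)/9 = 2/3.
g(3.5) = 10/11, g(25/6) = 30/37, g(29/6) = 30/41, g(5.5) = 2/3, g(37/6) = 30/49, g(41/6) = 30/53, g(7.5) = 10/19, g(49/6) = 30/61, g(53/6) = 6/13, g(9.5) = 10/23.
T_9 = (Δt/2)·[g(t_0) + 2g(t_1) + ... + 2g(t_{8}) + g(t_9)].
Sum ≈ 3.693.

3.693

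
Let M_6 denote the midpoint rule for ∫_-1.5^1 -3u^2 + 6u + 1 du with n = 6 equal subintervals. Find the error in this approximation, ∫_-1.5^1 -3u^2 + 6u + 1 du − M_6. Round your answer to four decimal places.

-0.1085

Exact integral: ∫_-1.5^1 f(u) du = -5.625.
M_6 ≈ -5.516493.
Error ≈ -5.625 − (-5.516493) ≈ -0.1085.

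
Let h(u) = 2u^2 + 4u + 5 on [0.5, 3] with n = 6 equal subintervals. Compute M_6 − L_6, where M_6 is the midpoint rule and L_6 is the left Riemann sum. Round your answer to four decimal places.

5.5122

M_6 ≈ 47.844329.
L_6 ≈ 42.332176.
M_6 − L_6 ≈ 5.5122.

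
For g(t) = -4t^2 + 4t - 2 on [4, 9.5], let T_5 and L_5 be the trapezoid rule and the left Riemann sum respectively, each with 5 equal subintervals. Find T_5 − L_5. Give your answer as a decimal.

-151.25

T_5 = -924.77.
L_5 = -773.52.
T_5 − L_5 = -151.25.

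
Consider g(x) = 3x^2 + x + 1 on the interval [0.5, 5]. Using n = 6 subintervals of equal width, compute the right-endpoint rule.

Δx = (5 − 0.5)/6 = 0.75.
Right endpoints: 1.25, 2, 2.75, 3.5, 4.25, 5.
g(1.25) = 6.9375, g(2) = 15, g(2.75) = 26.4375, g(3.5) = 41.25, g(4.25) = 59.4375, g(5) = 81.
Sum = Δx · [g(1.25) + g(2) + g(2.75) + ...].
Sum = 172.546875.

172.546875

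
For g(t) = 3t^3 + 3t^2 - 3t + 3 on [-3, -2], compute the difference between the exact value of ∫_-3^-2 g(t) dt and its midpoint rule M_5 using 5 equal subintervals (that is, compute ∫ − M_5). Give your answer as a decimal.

Exact integral: ∫_-3^-2 g(t) dt = -19.25.
M_5 = -19.185.
Error = -19.25 − (-19.185) = -0.065.

-0.065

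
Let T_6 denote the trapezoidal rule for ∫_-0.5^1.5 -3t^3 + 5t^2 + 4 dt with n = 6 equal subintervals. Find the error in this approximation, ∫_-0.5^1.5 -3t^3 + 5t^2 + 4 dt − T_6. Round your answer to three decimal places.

-0.019

Exact integral: ∫_-0.5^1.5 f(t) dt ≈ 10.08333.
T_6 ≈ 10.10185.
Error ≈ 10.08333 − 10.10185 ≈ -0.019.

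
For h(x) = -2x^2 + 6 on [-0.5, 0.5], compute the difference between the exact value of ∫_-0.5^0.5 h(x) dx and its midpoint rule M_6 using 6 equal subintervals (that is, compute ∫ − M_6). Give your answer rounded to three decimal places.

-0.005

Exact integral: ∫_-0.5^0.5 h(x) dx ≈ 5.83333.
M_6 ≈ 5.83796.
Error ≈ 5.83333 − 5.83796 ≈ -0.005.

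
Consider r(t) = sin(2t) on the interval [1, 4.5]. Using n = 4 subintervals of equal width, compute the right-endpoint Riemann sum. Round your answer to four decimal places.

-0.0367

Δt = (4.5 − 1)/4 = 0.875.
Right endpoints: 1.875, 2.75, 3.625, 4.5.
r(1.875) ≈ -0.5716, r(2.75) ≈ -0.7055, r(3.625) ≈ 0.8231, r(4.5) ≈ 0.4121.
Sum = Δt · [r(1.875) + r(2.75) + r(3.625) + r(4.5)].
Sum ≈ -0.0367.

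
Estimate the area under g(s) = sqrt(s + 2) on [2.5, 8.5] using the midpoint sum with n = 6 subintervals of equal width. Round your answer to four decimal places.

16.3220

Δs = (8.5 − 2.5)/6 = 1.
Midpoints: 3, 4, 5, 6, 7, 8.
g(3) ≈ 2.2361, g(4) ≈ 2.4495, g(5) ≈ 2.6458, g(6) ≈ 2.8284, g(7) ≈ 3.0000, g(8) ≈ 3.1623.
Sum = Δs · [g(3) + g(4) + g(5) + ...].
Sum ≈ 16.3220.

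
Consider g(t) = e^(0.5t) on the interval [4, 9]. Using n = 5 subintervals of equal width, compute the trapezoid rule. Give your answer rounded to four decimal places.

168.6847

Δt = (9 − 4)/5 = 1.
g(4) ≈ 7.3891, g(5) ≈ 12.1825, g(6) ≈ 20.0855, g(7) ≈ 33.1155, g(8) ≈ 54.5982, g(9) ≈ 90.0171.
T_5 = (Δt/2)·[g(t_0) + 2g(t_1) + ... + 2g(t_{4}) + g(t_5)].
Sum ≈ 168.6847.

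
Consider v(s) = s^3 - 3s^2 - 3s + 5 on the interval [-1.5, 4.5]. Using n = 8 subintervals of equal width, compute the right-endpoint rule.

19.03125

Δs = (4.5 − (-1.5))/8 = 0.75.
Right endpoints: -0.75, 0, 0.75, 1.5, 2.25, 3, 3.75, 4.5.
v(-0.75) = 5.140625, v(0) = 5, v(0.75) = 1.484375, v(1.5) = -2.875, v(2.25) = -5.546875, v(3) = -4, v(3.75) = 4.296875, v(4.5) = 21.875.
Sum = Δs · [v(-0.75) + v(0) + v(0.75) + ...].
Sum = 19.03125.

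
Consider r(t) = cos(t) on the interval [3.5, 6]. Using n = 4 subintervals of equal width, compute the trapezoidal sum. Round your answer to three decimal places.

Δt = (6 − 3.5)/4 = 0.625.
r(3.5) ≈ -0.936, r(4.125) ≈ -0.554, r(4.75) ≈ 0.038, r(5.375) ≈ 0.615, r(6) ≈ 0.960.
T_4 = (Δt/2)·[r(t_0) + 2r(t_1) + 2r(t_2) + 2r(t_3) + r(t_4)].
Sum ≈ 0.069.

0.069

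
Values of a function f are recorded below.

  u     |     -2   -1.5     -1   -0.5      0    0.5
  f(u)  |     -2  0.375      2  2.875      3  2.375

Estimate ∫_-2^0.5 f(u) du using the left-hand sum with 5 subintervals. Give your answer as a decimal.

Δu = 0.5.
Sum = 0.5·[(-2) + 0.375 + 2 + 2.875 + 3] = 3.125.

3.125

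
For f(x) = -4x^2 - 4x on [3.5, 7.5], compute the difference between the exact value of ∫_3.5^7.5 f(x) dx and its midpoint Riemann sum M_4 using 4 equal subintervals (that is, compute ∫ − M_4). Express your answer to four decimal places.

-1.3333

Exact integral: ∫_3.5^7.5 f(x) dx ≈ -593.333333.
M_4 = -592.
Error ≈ -593.333333 − (-592) ≈ -1.3333.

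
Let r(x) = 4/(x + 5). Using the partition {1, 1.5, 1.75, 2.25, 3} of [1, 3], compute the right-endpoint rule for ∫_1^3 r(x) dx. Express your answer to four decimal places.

1.1067

Subinterval widths: 0.5, 0.25, 0.5, 0.75.
Right endpoints: 1.5, 1.75, 2.25, 3.
r(1.5) = 8/13, r(1.75) = 16/27, r(2.25) = 16/29, r(3) = 0.5.
Sum = Σ Δx_i · r(x_i).
Sum ≈ 1.1067.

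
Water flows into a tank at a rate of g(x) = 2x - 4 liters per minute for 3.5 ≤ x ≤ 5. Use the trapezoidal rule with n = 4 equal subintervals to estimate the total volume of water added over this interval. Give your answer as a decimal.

6.75

Δx = (5 − 3.5)/4 = 0.375.
g(3.5) = 3, g(3.875) = 3.75, g(4.25) = 4.5, g(4.625) = 5.25, g(5) = 6.
T_4 = (Δx/2)·[g(x_0) + 2g(x_1) + 2g(x_2) + 2g(x_3) + g(x_4)].
Sum = 6.75.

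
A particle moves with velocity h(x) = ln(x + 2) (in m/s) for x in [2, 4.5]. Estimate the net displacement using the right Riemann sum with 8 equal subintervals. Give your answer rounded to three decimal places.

4.197

Δx = (4.5 − 2)/8 = 0.3125.
Right endpoints: 2.3125, 2.625, 2.9375, 3.25, 3.5625, 3.875, 4.1875, 4.5.
h(2.3125) ≈ 1.462, h(2.625) ≈ 1.531, h(2.9375) ≈ 1.597, h(3.25) ≈ 1.658, h(3.5625) ≈ 1.716, h(3.875) ≈ 1.771, h(4.1875) ≈ 1.823, h(4.5) ≈ 1.872.
Sum = Δx · [h(2.3125) + h(2.625) + h(2.9375) + ...].
Sum ≈ 4.197.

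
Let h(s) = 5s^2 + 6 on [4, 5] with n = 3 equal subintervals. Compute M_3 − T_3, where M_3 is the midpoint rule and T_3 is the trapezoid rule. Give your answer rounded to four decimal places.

M_3 ≈ 107.620370.
T_3 ≈ 107.759259.
M_3 − T_3 ≈ -0.1389.

-0.1389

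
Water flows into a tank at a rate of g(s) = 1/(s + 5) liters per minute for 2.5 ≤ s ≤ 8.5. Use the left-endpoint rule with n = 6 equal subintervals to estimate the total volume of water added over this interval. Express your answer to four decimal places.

Δs = (8.5 − 2.5)/6 = 1.
Left endpoints: 2.5, 3.5, 4.5, 5.5, 6.5, 7.5.
g(2.5) = 2/15, g(3.5) = 2/17, g(4.5) = 2/19, g(5.5) = 2/21, g(6.5) = 2/23, g(7.5) = 0.08.
Sum = Δs · [g(2.5) + g(3.5) + g(4.5) + ...].
Sum ≈ 0.6184.

0.6184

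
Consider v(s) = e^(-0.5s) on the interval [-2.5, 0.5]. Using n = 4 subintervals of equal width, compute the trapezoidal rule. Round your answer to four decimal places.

5.4865

Δs = (0.5 − (-2.5))/4 = 0.75.
v(-2.5) ≈ 3.4903, v(-1.75) ≈ 2.3989, v(-1) ≈ 1.6487, v(-0.25) ≈ 1.1331, v(0.5) ≈ 0.7788.
T_4 = (Δs/2)·[v(s_0) + 2v(s_1) + 2v(s_2) + 2v(s_3) + v(s_4)].
Sum ≈ 5.4865.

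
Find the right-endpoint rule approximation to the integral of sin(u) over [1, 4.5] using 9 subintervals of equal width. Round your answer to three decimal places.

0.388

Δu = (4.5 − 1)/9 = 7/18.
Right endpoints: 25/18, 16/9, 13/6, 23/9, 53/18, 10/3, 67/18, 37/9, 4.5.
f(25/18) ≈ 0.984, f(16/9) ≈ 0.979, f(13/6) ≈ 0.828, f(23/9) ≈ 0.553, f(53/18) ≈ 0.196, f(10/3) ≈ -0.191, f(67/18) ≈ -0.549, f(37/9) ≈ -0.825, f(4.5) ≈ -0.978.
Sum = Δu · [f(25/18) + f(16/9) + f(13/6) + ...].
Sum ≈ 0.388.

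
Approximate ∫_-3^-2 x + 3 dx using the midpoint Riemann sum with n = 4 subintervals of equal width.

Δx = (-2 − (-3))/4 = 0.25.
Midpoints: -2.875, -2.625, -2.375, -2.125.
f(-2.875) = 0.125, f(-2.625) = 0.375, f(-2.375) = 0.625, f(-2.125) = 0.875.
Sum = Δx · [f(-2.875) + f(-2.625) + f(-2.375) + f(-2.125)].
Sum = 0.5.

0.5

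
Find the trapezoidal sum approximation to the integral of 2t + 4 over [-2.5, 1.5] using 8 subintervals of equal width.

12

Δt = (1.5 − (-2.5))/8 = 0.5.
f(-2.5) = -1, f(-2) = 0, f(-1.5) = 1, f(-1) = 2, f(-0.5) = 3, f(0) = 4, f(0.5) = 5, f(1) = 6, f(1.5) = 7.
T_8 = (Δt/2)·[f(t_0) + 2f(t_1) + ... + 2f(t_{7}) + f(t_8)].
Sum = 12.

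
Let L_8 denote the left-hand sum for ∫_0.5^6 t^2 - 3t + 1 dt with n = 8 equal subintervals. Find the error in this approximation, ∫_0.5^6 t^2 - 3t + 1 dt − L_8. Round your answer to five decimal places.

Exact integral: ∫_0.5^6 f(t) dt ≈ 23.8333333.
L_8 ≈ 17.6494141.
Error ≈ 23.8333333 − 17.6494141 ≈ 6.18392.

6.18392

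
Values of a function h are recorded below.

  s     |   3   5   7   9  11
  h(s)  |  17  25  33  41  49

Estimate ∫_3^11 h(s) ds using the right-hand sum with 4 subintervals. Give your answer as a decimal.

Δs = 2.
Sum = 2·[25 + 33 + 41 + 49] = 296.

296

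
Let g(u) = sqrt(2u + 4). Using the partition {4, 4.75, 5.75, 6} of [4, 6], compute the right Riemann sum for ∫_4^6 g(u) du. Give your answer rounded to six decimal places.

Subinterval widths: 0.75, 1, 0.25.
Right endpoints: 4.75, 5.75, 6.
g(4.75) ≈ 3.674235, g(5.75) ≈ 3.937004, g(6) ≈ 4.000000.
Sum = Σ Δu_i · g(u_i).
Sum ≈ 7.692680.

7.692680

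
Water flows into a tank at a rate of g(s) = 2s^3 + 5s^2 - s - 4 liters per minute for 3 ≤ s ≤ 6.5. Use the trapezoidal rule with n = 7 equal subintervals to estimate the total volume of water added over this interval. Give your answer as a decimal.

1239

Δs = (6.5 − 3)/7 = 0.5.
g(3) = 92, g(3.5) = 139.5, g(4) = 200, g(4.5) = 275, g(5) = 366, g(5.5) = 474.5, g(6) = 602, g(6.5) = 750.
T_7 = (Δs/2)·[g(s_0) + 2g(s_1) + ... + 2g(s_{6}) + g(s_7)].
Sum = 1239.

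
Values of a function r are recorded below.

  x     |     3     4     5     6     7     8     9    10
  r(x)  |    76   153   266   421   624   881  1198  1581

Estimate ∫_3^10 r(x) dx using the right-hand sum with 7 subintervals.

Δx = 1.
Sum = 1·[153 + 266 + 421 + 624 + 881 + 1198 + 1581] = 5124.

5124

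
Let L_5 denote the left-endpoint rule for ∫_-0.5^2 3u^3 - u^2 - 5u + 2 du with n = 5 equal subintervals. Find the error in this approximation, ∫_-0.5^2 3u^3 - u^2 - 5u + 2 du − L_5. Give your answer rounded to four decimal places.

1.4323

Exact integral: ∫_-0.5^2 f(u) du ≈ 4.869792.
L_5 = 3.4375.
Error ≈ 4.869792 − 3.4375 ≈ 1.4323.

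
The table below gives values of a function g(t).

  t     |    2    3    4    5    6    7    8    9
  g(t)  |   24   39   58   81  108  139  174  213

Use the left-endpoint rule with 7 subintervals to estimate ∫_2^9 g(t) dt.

623

Δt = 1.
Sum = 1·[24 + 39 + 58 + 81 + 108 + 139 + 174] = 623.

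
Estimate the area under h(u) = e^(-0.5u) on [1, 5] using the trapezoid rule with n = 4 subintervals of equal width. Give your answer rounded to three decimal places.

1.071

Δu = (5 − 1)/4 = 1.
h(1) ≈ 0.607, h(2) ≈ 0.368, h(3) ≈ 0.223, h(4) ≈ 0.135, h(5) ≈ 0.082.
T_4 = (Δu/2)·[h(u_0) + 2h(u_1) + 2h(u_2) + 2h(u_3) + h(u_4)].
Sum ≈ 1.071.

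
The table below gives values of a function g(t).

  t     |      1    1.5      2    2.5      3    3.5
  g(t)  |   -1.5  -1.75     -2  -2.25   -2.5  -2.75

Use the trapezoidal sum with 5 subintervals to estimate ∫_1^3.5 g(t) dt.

Δt = 0.5.
T_5 = (0.5/2)·[(-1.5) + 2·(-1.75) + 2·(-2) + 2·(-2.25) + 2·(-2.5) + (-2.75)] = -5.3125.

-5.3125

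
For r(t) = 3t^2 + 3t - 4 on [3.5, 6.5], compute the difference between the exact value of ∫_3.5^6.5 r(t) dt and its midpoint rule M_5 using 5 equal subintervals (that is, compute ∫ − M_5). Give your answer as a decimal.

Exact integral: ∫_3.5^6.5 r(t) dt = 264.75.
M_5 = 264.48.
Error = 264.75 − 264.48 = 0.27.

0.27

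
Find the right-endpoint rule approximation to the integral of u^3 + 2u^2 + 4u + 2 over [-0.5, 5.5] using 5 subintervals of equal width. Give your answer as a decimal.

575.73

Δu = (5.5 − (-0.5))/5 = 1.2.
Right endpoints: 0.7, 1.9, 3.1, 4.3, 5.5.
f(0.7) = 6.123, f(1.9) = 23.679, f(3.1) = 63.411, f(4.3) = 135.687, f(5.5) = 250.875.
Sum = Δu · [f(0.7) + f(1.9) + f(3.1) + f(4.3) + f(5.5)].
Sum = 575.73.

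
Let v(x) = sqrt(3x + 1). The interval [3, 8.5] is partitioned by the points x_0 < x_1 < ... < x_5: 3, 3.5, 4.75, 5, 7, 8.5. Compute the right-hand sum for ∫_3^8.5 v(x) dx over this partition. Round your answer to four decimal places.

Subinterval widths: 0.5, 1.25, 0.25, 2, 1.5.
Right endpoints: 3.5, 4.75, 5, 7, 8.5.
v(3.5) ≈ 3.3912, v(4.75) ≈ 3.9051, v(5) ≈ 4.0000, v(7) ≈ 4.6904, v(8.5) ≈ 5.1478.
Sum = Σ Δx_i · v(x_i).
Sum ≈ 24.6795.

24.6795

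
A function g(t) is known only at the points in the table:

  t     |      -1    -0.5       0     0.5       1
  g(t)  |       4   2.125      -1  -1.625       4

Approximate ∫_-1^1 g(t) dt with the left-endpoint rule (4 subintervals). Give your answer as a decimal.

1.75

Δt = 0.5.
Sum = 0.5·[4 + 2.125 + (-1) + (-1.625)] = 1.75.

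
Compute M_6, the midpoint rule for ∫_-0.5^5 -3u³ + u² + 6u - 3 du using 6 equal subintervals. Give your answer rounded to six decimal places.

-361.831091

Δu = (5 − (-0.5))/6 = 11/12.
Midpoints: -1/24, 0.875, 43/24, 65/24, 3.625, 109/24.
f(-1/24) = -1663/512, f(0.875) = 515/512, f(43/24) = -29003/4608, f(65/24) = -59923/1536, f(3.625) = -56839/512, f(109/24) = -1088237/4608.
Sum = Δu · [f(-1/24) + f(0.875) + f(43/24) + ...].
Sum ≈ -361.831091.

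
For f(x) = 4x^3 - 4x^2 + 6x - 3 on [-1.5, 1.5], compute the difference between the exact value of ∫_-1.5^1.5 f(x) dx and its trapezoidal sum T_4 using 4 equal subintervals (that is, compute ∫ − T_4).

Exact integral: ∫_-1.5^1.5 f(x) dx = -18.
T_4 = -19.125.
Error = -18 − (-19.125) = 1.125.

1.125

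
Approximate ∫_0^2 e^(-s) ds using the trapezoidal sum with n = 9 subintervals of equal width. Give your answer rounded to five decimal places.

Δs = (2 − 0)/9 = 2/9.
f(0) ≈ 1.00000, f(2/9) ≈ 0.80074, f(4/9) ≈ 0.64118, f(2/3) ≈ 0.51342, f(8/9) ≈ 0.41111, f(10/9) ≈ 0.32919, f(4/3) ≈ 0.26360, f(14/9) ≈ 0.21107, f(16/9) ≈ 0.16901, f(2) ≈ 0.13534.
T_9 = (Δs/2)·[f(s_0) + 2f(s_1) + ... + 2f(s_{8}) + f(s_9)].
Sum ≈ 0.86822.

0.86822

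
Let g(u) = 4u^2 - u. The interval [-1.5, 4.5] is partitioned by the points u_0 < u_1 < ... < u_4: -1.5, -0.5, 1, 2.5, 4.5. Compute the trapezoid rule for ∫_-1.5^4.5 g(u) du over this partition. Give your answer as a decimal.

127.5

Subinterval widths: 1, 1.5, 1.5, 2.
g(-1.5) = 10.5, g(-0.5) = 1.5, g(1) = 3, g(2.5) = 22.5, g(4.5) = 76.5.
On each subinterval the trapezoid contributes (Δu_i/2)·[g(u_{i-1}) + g(u_i)].
Sum = 127.5.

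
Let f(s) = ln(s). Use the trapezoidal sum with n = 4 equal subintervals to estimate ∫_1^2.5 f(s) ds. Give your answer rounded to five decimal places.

0.78375

Δs = (2.5 − 1)/4 = 0.375.
f(1) ≈ 0.00000, f(1.375) ≈ 0.31845, f(1.75) ≈ 0.55962, f(2.125) ≈ 0.75377, f(2.5) ≈ 0.91629.
T_4 = (Δs/2)·[f(s_0) + 2f(s_1) + 2f(s_2) + 2f(s_3) + f(s_4)].
Sum ≈ 0.78375.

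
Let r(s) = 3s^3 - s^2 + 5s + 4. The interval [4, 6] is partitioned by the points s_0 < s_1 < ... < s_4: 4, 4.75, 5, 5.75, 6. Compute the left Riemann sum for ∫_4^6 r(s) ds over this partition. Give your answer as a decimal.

658.4296875

Subinterval widths: 0.75, 0.25, 0.75, 0.25.
Left endpoints: 4, 4.75, 5, 5.75.
r(4) = 200, r(4.75) = 326.703125, r(5) = 379, r(5.75) = 570.015625.
Sum = Σ Δs_i · r(s_i).
Sum = 658.4296875.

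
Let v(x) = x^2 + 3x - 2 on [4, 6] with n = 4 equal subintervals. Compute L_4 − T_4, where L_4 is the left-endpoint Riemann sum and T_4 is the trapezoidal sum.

L_4 = 70.25.
T_4 = 76.75.
L_4 − T_4 = -6.5.

-6.5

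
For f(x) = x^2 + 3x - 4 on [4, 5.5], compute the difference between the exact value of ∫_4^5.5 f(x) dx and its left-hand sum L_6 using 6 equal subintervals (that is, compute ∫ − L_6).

2.328125

Exact integral: ∫_4^5.5 f(x) dx = 49.5.
L_6 = 47.171875.
Error = 49.5 − 47.171875 = 2.328125.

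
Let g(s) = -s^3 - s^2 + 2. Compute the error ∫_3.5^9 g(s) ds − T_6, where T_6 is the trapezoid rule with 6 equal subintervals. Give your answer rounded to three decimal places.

Exact integral: ∫_3.5^9 g(s) ds ≈ -1820.44271.
T_6 ≈ -1835.65524.
Error ≈ -1820.44271 − (-1835.65524) ≈ 15.213.

15.213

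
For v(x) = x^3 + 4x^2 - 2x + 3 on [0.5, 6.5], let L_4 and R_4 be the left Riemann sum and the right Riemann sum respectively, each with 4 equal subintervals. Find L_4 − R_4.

-645.75

L_4 = 498.
R_4 = 1143.75.
L_4 − R_4 = -645.75.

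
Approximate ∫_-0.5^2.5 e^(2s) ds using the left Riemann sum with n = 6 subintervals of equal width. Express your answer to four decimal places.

43.0795

Δs = (2.5 − (-0.5))/6 = 0.5.
Left endpoints: -0.5, 0, 0.5, 1, 1.5, 2.
f(-0.5) ≈ 0.3679, f(0) ≈ 1.0000, f(0.5) ≈ 2.7183, f(1) ≈ 7.3891, f(1.5) ≈ 20.0855, f(2) ≈ 54.5982.
Sum = Δs · [f(-0.5) + f(0) + f(0.5) + ...].
Sum ≈ 43.0795.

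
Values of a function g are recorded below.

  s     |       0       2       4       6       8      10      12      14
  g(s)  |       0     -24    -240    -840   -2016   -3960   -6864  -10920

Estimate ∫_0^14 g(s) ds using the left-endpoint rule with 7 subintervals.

Δs = 2.
Sum = 2·[0 + (-24) + (-240) + (-840) + (-2016) + (-3960) + (-6864)] = -27888.

-27888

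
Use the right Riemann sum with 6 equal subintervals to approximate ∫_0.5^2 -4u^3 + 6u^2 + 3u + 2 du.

7.734375

Δu = (2 − 0.5)/6 = 0.25.
Right endpoints: 0.75, 1, 1.25, 1.5, 1.75, 2.
f(0.75) = 5.9375, f(1) = 7, f(1.25) = 7.3125, f(1.5) = 6.5, f(1.75) = 4.1875, f(2) = 0.
Sum = Δu · [f(0.75) + f(1) + f(1.25) + ...].
Sum = 7.734375.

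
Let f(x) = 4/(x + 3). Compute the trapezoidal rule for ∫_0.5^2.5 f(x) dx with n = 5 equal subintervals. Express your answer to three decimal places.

1.811

Δx = (2.5 − 0.5)/5 = 0.4.
f(0.5) = 8/7, f(0.9) = 40/39, f(1.3) = 40/43, f(1.7) = 40/47, f(2.1) = 40/51, f(2.5) = 8/11.
T_5 = (Δx/2)·[f(x_0) + 2f(x_1) + ... + 2f(x_{4}) + f(x_5)].
Sum ≈ 1.811.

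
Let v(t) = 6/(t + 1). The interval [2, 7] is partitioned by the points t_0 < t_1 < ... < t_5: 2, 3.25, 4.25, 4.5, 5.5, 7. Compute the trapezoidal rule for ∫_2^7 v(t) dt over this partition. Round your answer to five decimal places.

5.95069

Subinterval widths: 1.25, 1, 0.25, 1, 1.5.
v(2) = 2, v(3.25) = 24/17, v(4.25) = 8/7, v(4.5) = 12/11, v(5.5) = 12/13, v(7) = 0.75.
On each subinterval the trapezoid contributes (Δt_i/2)·[v(t_{i-1}) + v(t_i)].
Sum ≈ 5.95069.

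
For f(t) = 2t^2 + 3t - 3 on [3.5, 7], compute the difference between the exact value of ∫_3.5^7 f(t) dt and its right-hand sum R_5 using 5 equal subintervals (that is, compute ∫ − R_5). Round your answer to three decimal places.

Exact integral: ∫_3.5^7 f(t) dt ≈ 244.70833.
R_5 = 274.68.
Error ≈ 244.70833 − 274.68 ≈ -29.972.

-29.972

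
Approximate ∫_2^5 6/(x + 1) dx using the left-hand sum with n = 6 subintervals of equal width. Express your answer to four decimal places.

4.4193

Δx = (5 − 2)/6 = 0.5.
Left endpoints: 2, 2.5, 3, 3.5, 4, 4.5.
f(2) = 2, f(2.5) = 12/7, f(3) = 1.5, f(3.5) = 4/3, f(4) = 1.2, f(4.5) = 12/11.
Sum = Δx · [f(2) + f(2.5) + f(3) + ...].
Sum ≈ 4.4193.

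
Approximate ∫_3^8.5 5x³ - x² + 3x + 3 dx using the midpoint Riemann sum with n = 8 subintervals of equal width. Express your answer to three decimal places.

Δx = (8.5 − 3)/8 = 0.6875.
Midpoints: 3.34375, 4.03125, 4.71875, 5.40625, 6.09375, 6.78125, 7.46875, 8.15625.
f(3.34375) = 6185855/32768, f(4.03125) = 10695525/32768, f(4.71875) = 17047299/32768, f(5.40625) = 25560617/32768, f(6.09375) = 36554919/32768, f(6.78125) = 50349645/32768, f(7.46875) = 67264235/32768, f(8.15625) = 87618129/32768.
Sum = Δx · [f(3.34375) + f(4.03125) + f(4.71875) + ...].
Sum ≈ 6321.027.

6321.027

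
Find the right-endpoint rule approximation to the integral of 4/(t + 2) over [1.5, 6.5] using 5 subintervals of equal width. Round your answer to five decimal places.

Δt = (6.5 − 1.5)/5 = 1.
Right endpoints: 2.5, 3.5, 4.5, 5.5, 6.5.
f(2.5) = 8/9, f(3.5) = 8/11, f(4.5) = 8/13, f(5.5) = 8/15, f(6.5) = 8/17.
Sum = Δt · [f(2.5) + f(3.5) + f(4.5) + f(5.5) + f(6.5)].
Sum ≈ 3.23547.

3.23547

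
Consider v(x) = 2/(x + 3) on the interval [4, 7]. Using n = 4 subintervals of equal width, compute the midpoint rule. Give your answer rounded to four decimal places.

0.7129

Δx = (7 − 4)/4 = 0.75.
Midpoints: 4.375, 5.125, 5.875, 6.625.
v(4.375) = 16/59, v(5.125) = 16/65, v(5.875) = 16/71, v(6.625) = 16/77.
Sum = Δx · [v(4.375) + v(5.125) + v(5.875) + v(6.625)].
Sum ≈ 0.7129.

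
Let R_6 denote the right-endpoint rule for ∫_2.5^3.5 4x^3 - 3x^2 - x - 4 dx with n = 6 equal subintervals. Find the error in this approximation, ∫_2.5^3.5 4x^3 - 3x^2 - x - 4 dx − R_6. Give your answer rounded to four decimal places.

Exact integral: ∫_2.5^3.5 f(x) dx = 76.75.
R_6 ≈ 84.402778.
Error ≈ 76.75 − 84.402778 ≈ -7.6528.

-7.6528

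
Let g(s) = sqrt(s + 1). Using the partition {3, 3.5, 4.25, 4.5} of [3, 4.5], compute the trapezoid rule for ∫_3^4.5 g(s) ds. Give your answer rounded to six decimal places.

Subinterval widths: 0.5, 0.75, 0.25.
g(3) ≈ 2.000000, g(3.5) ≈ 2.121320, g(4.25) ≈ 2.291288, g(4.5) ≈ 2.345208.
On each subinterval the trapezoid contributes (Δs_i/2)·[g(s_{i-1}) + g(s_i)].
Sum ≈ 3.264620.

3.264620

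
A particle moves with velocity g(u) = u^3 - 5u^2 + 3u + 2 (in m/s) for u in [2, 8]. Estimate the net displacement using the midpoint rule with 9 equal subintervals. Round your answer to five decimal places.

279.77778

Δu = (8 − 2)/9 = 2/3.
Midpoints: 7/3, 3, 11/3, 13/3, 5, 17/3, 19/3, 7, 23/3.
g(7/3) = -149/27, g(3) = -7, g(11/3) = -133/27, g(13/3) = 67/27, g(5) = 17, g(17/3) = 1091/27, g(19/3) = 2011/27, g(7) = 121, g(23/3) = 4907/27.
Sum = Δu · [g(7/3) + g(3) + g(11/3) + ...].
Sum ≈ 279.77778.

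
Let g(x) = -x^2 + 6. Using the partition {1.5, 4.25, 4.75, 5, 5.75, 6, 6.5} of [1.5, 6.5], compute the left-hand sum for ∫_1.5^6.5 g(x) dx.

Subinterval widths: 2.75, 0.5, 0.25, 0.75, 0.25, 0.5.
Left endpoints: 1.5, 4.25, 4.75, 5, 5.75, 6.
g(1.5) = 3.75, g(4.25) = -12.0625, g(4.75) = -16.5625, g(5) = -19, g(5.75) = -27.0625, g(6) = -30.
Sum = Σ Δx_i · g(x_i).
Sum = -35.875.

-35.875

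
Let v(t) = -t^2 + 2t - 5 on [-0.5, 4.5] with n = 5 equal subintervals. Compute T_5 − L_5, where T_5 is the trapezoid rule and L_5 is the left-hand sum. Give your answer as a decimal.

-5

T_5 = -36.25.
L_5 = -31.25.
T_5 − L_5 = -5.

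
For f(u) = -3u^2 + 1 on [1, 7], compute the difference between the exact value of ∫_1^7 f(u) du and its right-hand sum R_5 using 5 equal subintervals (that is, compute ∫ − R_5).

90.72

Exact integral: ∫_1^7 f(u) du = -336.
R_5 = -426.72.
Error = -336 − (-426.72) = 90.72.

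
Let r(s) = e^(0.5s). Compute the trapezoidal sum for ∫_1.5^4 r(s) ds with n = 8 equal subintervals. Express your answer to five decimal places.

10.56556

Δs = (4 − 1.5)/8 = 0.3125.
r(1.5) ≈ 2.11700, r(1.8125) ≈ 2.47502, r(2.125) ≈ 2.89360, r(2.4375) ≈ 3.38296, r(2.75) ≈ 3.95508, r(3.0625) ≈ 4.62395, r(3.375) ≈ 5.40595, r(3.6875) ≈ 6.32019, r(4) ≈ 7.38906.
T_8 = (Δs/2)·[r(s_0) + 2r(s_1) + ... + 2r(s_{7}) + r(s_8)].
Sum ≈ 10.56556.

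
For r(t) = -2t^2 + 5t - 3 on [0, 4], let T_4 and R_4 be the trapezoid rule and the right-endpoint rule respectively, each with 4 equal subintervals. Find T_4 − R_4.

6

T_4 = -16.
R_4 = -22.
T_4 − R_4 = 6.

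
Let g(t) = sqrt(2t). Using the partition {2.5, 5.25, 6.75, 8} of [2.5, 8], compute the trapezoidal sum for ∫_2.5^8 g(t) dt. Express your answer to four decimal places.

17.5125

Subinterval widths: 2.75, 1.5, 1.25.
g(2.5) ≈ 2.2361, g(5.25) ≈ 3.2404, g(6.75) ≈ 3.6742, g(8) ≈ 4.0000.
On each subinterval the trapezoid contributes (Δt_i/2)·[g(t_{i-1}) + g(t_i)].
Sum ≈ 17.5125.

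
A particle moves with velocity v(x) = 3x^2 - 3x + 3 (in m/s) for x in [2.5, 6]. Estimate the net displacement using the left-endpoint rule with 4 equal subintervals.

133.13671875

Δx = (6 − 2.5)/4 = 0.875.
Left endpoints: 2.5, 3.375, 4.25, 5.125.
v(2.5) = 14.25, v(3.375) = 27.046875, v(4.25) = 44.4375, v(5.125) = 66.421875.
Sum = Δx · [v(2.5) + v(3.375) + v(4.25) + v(5.125)].
Sum = 133.13671875.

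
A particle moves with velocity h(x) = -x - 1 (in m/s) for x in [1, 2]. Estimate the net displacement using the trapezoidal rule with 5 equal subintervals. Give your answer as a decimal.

-2.5

Δx = (2 − 1)/5 = 0.2.
h(1) = -2, h(1.2) = -2.2, h(1.4) = -2.4, h(1.6) = -2.6, h(1.8) = -2.8, h(2) = -3.
T_5 = (Δx/2)·[h(x_0) + 2h(x_1) + ... + 2h(x_{4}) + h(x_5)].
Sum = -2.5.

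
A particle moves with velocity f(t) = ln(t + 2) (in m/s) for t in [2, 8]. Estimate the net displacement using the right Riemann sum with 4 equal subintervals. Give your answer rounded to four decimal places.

12.1400

Δt = (8 − 2)/4 = 1.5.
Right endpoints: 3.5, 5, 6.5, 8.
f(3.5) ≈ 1.7047, f(5) ≈ 1.9459, f(6.5) ≈ 2.1401, f(8) ≈ 2.3026.
Sum = Δt · [f(3.5) + f(5) + f(6.5) + f(8)].
Sum ≈ 12.1400.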